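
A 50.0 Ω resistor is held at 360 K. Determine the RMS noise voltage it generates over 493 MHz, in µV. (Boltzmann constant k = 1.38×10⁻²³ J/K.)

22.1 µV

V_n = √(4kTRB)
4kTRB = 4 × 1.38×10⁻²³ × 360 × 5.00×10¹ × 4.93×10⁸ = 4.90×10⁻¹⁰ V²
V_n = √(4.90×10⁻¹⁰) = 2.21×10⁻⁵ V = 22.1 µV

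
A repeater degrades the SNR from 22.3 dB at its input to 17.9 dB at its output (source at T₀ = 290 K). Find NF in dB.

4.4 dB

NF (dB) = SNR_in(dB) − SNR_out(dB) when the source is at T₀
NF = 22.3 − 17.9 = 4.4 dB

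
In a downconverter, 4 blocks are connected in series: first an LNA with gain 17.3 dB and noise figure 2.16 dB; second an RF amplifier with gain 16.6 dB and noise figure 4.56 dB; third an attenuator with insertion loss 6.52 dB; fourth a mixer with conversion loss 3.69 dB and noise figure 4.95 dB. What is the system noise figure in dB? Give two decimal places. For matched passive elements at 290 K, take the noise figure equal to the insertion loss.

Convert to linear (a loss of L dB is a gain of −L dB): F_i = 10^(NF_i/10), G_i = 10^(G_i,dB/10)
  Stage 1: F_1 = 10^(2.16/10) = 1.644, G_1 = 10^(17.3/10) = 53.70
  Stage 2: F_2 = 10^(4.56/10) = 2.858, G_2 = 10^(16.6/10) = 45.71
  Stage 3: F_3 = 10^(6.52/10) = 4.487, G_3 = 10^(−6.52/10) = 0.2228
  Stage 4: F_4 = 10^(4.95/10) = 3.126, G_4 = 10^(−3.69/10) = 0.4276
Friis cascade:
  F = 1.644 + (2.858 − 1)/53.70 + (4.487 − 1)/2455 + (3.126 − 1)/547.0 = 1.684
NF = 10 log₁₀(1.684) = 2.26 dB

2.26 dB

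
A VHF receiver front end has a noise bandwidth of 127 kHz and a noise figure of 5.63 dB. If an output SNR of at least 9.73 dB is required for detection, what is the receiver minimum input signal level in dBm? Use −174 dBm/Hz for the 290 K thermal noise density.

Sensitivity = −174 + 10 log₁₀(B) + NF + SNR_min
= −174 + 51.04 + 5.63 + 9.73
= −107.60 dBm → −107.6 dBm

−107.6 dBm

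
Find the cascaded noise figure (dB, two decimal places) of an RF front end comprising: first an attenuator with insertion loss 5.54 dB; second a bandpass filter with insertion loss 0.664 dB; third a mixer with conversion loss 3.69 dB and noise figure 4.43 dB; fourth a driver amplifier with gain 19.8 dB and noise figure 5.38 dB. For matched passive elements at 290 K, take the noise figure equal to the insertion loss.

Convert to linear (a loss of L dB is a gain of −L dB): F_i = 10^(NF_i/10), G_i = 10^(G_i,dB/10)
  Stage 1: F_1 = 10^(5.54/10) = 3.581, G_1 = 10^(−5.54/10) = 0.2793
  Stage 2: F_2 = 10^(0.664/10) = 1.165, G_2 = 10^(−0.664/10) = 0.8582
  Stage 3: F_3 = 10^(4.43/10) = 2.773, G_3 = 10^(−3.69/10) = 0.4276
  Stage 4: F_4 = 10^(5.38/10) = 3.451, G_4 = 10^(19.8/10) = 95.50
Friis cascade:
  F = 3.581 + (1.165 − 1)/0.2793 + (2.773 − 1)/0.2397 + (3.451 − 1)/0.1025 = 35.50
NF = 10 log₁₀(35.50) = 15.50 dB

15.50 dB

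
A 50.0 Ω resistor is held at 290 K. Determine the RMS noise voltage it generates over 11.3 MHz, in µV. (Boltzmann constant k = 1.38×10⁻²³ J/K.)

3.01 µV

V_n = √(4kTRB)
4kTRB = 4 × 1.38×10⁻²³ × 290 × 5.00×10¹ × 1.13×10⁷ = 9.04×10⁻¹² V²
V_n = √(9.04×10⁻¹²) = 3.01×10⁻⁶ V = 3.01 µV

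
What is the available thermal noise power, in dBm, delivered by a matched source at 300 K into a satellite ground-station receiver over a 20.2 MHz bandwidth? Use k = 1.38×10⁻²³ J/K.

P_n = kTB = 1.38×10⁻²³ × 300 × 2.02×10⁷ = 8.36×10⁻¹⁴ W
In dBm: 10 log₁₀(8.36×10⁻¹⁴ / 10⁻³) = −100.8 dBm

−100.8 dBm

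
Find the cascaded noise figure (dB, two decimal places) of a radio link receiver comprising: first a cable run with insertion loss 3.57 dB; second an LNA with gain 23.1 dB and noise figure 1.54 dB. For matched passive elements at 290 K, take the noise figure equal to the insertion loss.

Convert to linear (a loss of L dB is a gain of −L dB): F_i = 10^(NF_i/10), G_i = 10^(G_i,dB/10)
  Stage 1: F_1 = 10^(3.57/10) = 2.275, G_1 = 10^(−3.57/10) = 0.4395
  Stage 2: F_2 = 10^(1.54/10) = 1.426, G_2 = 10^(23.1/10) = 204.2
Friis cascade:
  F = 2.275 + (1.426 − 1)/0.4395 = 3.243
NF = 10 log₁₀(3.243) = 5.11 dB

5.11 dB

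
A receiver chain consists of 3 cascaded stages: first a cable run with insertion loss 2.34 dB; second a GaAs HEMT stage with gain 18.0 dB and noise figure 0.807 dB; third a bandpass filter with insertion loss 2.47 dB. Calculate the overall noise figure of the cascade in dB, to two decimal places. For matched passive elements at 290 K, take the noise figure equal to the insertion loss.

Convert to linear (a loss of L dB is a gain of −L dB): F_i = 10^(NF_i/10), G_i = 10^(G_i,dB/10)
  Stage 1: F_1 = 10^(2.34/10) = 1.714, G_1 = 10^(−2.34/10) = 0.5834
  Stage 2: F_2 = 10^(0.807/10) = 1.204, G_2 = 10^(18.0/10) = 63.10
  Stage 3: F_3 = 10^(2.47/10) = 1.766, G_3 = 10^(−2.47/10) = 0.5662
Friis cascade:
  F = 1.714 + (1.204 − 1)/0.5834 + (1.766 − 1)/36.81 = 2.085
NF = 10 log₁₀(2.085) = 3.19 dB

3.19 dB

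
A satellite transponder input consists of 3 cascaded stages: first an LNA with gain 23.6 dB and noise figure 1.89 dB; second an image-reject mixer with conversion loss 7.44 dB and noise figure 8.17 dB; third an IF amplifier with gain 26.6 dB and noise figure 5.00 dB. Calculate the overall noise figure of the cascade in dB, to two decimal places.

2.10 dB

Convert to linear (a loss of L dB is a gain of −L dB): F_i = 10^(NF_i/10), G_i = 10^(G_i,dB/10)
  Stage 1: F_1 = 10^(1.89/10) = 1.545, G_1 = 10^(23.6/10) = 229.1
  Stage 2: F_2 = 10^(8.17/10) = 6.561, G_2 = 10^(−7.44/10) = 0.1803
  Stage 3: F_3 = 10^(5.00/10) = 3.162, G_3 = 10^(26.6/10) = 457.1
Friis cascade:
  F = 1.545 + (6.561 − 1)/229.1 + (3.162 − 1)/41.30 = 1.622
NF = 10 log₁₀(1.622) = 2.10 dB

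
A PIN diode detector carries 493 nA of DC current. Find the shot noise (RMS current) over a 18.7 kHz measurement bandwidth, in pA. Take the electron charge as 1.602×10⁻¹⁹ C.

54.3 pA

I_n = √(2qI·B)
2qI·B = 2 × 1.602×10⁻¹⁹ × 4.93×10⁻⁷ × 1.87×10⁴ = 2.95×10⁻²¹ A²
I_n = √(2.95×10⁻²¹) = 5.43×10⁻¹¹ A = 54.3 pA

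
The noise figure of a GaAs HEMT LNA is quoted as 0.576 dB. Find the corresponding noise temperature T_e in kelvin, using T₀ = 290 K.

F = 10^(0.576/10) = 1.14183
T_e = (F − 1)·T₀ = (1.14183 − 1) × 290 = 41.1 K

41.1 K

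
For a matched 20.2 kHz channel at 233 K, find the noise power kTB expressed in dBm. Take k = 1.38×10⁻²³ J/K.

P_n = kTB = 1.38×10⁻²³ × 233 × 2.02×10⁴ = 6.50×10⁻¹⁷ W
In dBm: 10 log₁₀(6.50×10⁻¹⁷ / 10⁻³) = −131.9 dBm

−131.9 dBm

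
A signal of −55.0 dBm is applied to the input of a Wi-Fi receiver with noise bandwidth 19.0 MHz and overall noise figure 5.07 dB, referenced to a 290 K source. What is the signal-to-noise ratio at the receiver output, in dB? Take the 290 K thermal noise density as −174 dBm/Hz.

41.1 dB

Noise floor: N = −174 + 10 log₁₀(B) + NF
10 log₁₀(1.90×10⁷) = 72.79 dB
N = −174 + 72.79 + 5.07 = −96.14 dBm
SNR = P_sig − N = −55.0 − (−96.14) = 41.14 dB → 41.1 dB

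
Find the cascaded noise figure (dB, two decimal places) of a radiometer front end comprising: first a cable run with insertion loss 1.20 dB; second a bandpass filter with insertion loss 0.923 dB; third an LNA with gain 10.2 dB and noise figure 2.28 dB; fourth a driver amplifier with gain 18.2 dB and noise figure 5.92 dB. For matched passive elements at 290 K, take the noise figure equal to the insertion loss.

5.06 dB

Convert to linear (a loss of L dB is a gain of −L dB): F_i = 10^(NF_i/10), G_i = 10^(G_i,dB/10)
  Stage 1: F_1 = 10^(1.20/10) = 1.318, G_1 = 10^(−1.20/10) = 0.7586
  Stage 2: F_2 = 10^(0.923/10) = 1.237, G_2 = 10^(−0.923/10) = 0.8085
  Stage 3: F_3 = 10^(2.28/10) = 1.690, G_3 = 10^(10.2/10) = 10.47
  Stage 4: F_4 = 10^(5.92/10) = 3.908, G_4 = 10^(18.2/10) = 66.07
Friis cascade:
  F = 1.318 + (1.237 − 1)/0.7586 + (1.690 − 1)/0.6133 + (3.908 − 1)/6.422 = 3.209
NF = 10 log₁₀(3.209) = 5.06 dB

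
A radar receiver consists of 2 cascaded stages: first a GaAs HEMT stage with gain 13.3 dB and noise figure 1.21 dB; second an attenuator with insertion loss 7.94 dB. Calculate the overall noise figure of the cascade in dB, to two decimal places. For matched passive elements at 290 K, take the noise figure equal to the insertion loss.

1.95 dB

Convert to linear (a loss of L dB is a gain of −L dB): F_i = 10^(NF_i/10), G_i = 10^(G_i,dB/10)
  Stage 1: F_1 = 10^(1.21/10) = 1.321, G_1 = 10^(13.3/10) = 21.38
  Stage 2: F_2 = 10^(7.94/10) = 6.223, G_2 = 10^(−7.94/10) = 0.1607
Friis cascade:
  F = 1.321 + (6.223 − 1)/21.38 = 1.566
NF = 10 log₁₀(1.566) = 1.95 dB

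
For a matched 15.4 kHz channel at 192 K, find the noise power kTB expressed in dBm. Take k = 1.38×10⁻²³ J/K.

−133.9 dBm

P_n = kTB = 1.38×10⁻²³ × 192 × 1.54×10⁴ = 4.08×10⁻¹⁷ W
In dBm: 10 log₁₀(4.08×10⁻¹⁷ / 10⁻³) = −133.9 dBm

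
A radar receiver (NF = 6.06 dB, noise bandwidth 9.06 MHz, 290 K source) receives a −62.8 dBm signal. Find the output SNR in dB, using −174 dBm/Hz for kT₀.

Noise floor: N = −174 + 10 log₁₀(B) + NF
10 log₁₀(9.06×10⁶) = 69.57 dB
N = −174 + 69.57 + 6.06 = −98.37 dBm
SNR = P_sig − N = −62.8 − (−98.37) = 35.57 dB → 35.6 dB

35.6 dB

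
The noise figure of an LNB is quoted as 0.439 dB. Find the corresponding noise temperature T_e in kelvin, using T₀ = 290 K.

F = 10^(0.439/10) = 1.10637
T_e = (F − 1)·T₀ = (1.10637 − 1) × 290 = 30.8 K

30.8 K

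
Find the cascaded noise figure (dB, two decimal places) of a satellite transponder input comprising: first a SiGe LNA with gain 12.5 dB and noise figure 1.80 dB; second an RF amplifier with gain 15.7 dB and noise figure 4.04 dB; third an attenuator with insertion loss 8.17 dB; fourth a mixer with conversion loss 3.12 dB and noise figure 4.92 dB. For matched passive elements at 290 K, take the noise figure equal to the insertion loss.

2.12 dB

Convert to linear (a loss of L dB is a gain of −L dB): F_i = 10^(NF_i/10), G_i = 10^(G_i,dB/10)
  Stage 1: F_1 = 10^(1.80/10) = 1.514, G_1 = 10^(12.5/10) = 17.78
  Stage 2: F_2 = 10^(4.04/10) = 2.535, G_2 = 10^(15.7/10) = 37.15
  Stage 3: F_3 = 10^(8.17/10) = 6.561, G_3 = 10^(−8.17/10) = 0.1524
  Stage 4: F_4 = 10^(4.92/10) = 3.105, G_4 = 10^(−3.12/10) = 0.4875
Friis cascade:
  F = 1.514 + (2.535 − 1)/17.78 + (6.561 − 1)/660.7 + (3.105 − 1)/100.7 = 1.629
NF = 10 log₁₀(1.629) = 2.12 dB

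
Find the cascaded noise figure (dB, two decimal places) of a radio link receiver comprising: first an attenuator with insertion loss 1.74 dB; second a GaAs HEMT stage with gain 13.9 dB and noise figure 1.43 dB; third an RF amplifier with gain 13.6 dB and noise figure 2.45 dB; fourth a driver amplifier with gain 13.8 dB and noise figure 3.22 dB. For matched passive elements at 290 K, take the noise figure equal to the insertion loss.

Convert to linear (a loss of L dB is a gain of −L dB): F_i = 10^(NF_i/10), G_i = 10^(G_i,dB/10)
  Stage 1: F_1 = 10^(1.74/10) = 1.493, G_1 = 10^(−1.74/10) = 0.6699
  Stage 2: F_2 = 10^(1.43/10) = 1.390, G_2 = 10^(13.9/10) = 24.55
  Stage 3: F_3 = 10^(2.45/10) = 1.758, G_3 = 10^(13.6/10) = 22.91
  Stage 4: F_4 = 10^(3.22/10) = 2.099, G_4 = 10^(13.8/10) = 23.99
Friis cascade:
  F = 1.493 + (1.390 − 1)/0.6699 + (1.758 − 1)/16.44 + (2.099 − 1)/376.7 = 2.124
NF = 10 log₁₀(2.124) = 3.27 dB

3.27 dB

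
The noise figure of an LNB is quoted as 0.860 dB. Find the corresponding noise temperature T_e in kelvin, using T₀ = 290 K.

63.5 K

F = 10^(0.860/10) = 1.21899
T_e = (F − 1)·T₀ = (1.21899 − 1) × 290 = 63.5 K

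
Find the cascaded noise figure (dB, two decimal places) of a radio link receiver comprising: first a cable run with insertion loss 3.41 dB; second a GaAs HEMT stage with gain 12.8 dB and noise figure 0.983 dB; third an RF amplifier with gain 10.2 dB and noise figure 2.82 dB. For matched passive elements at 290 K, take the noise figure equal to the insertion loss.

4.56 dB

Convert to linear (a loss of L dB is a gain of −L dB): F_i = 10^(NF_i/10), G_i = 10^(G_i,dB/10)
  Stage 1: F_1 = 10^(3.41/10) = 2.193, G_1 = 10^(−3.41/10) = 0.4560
  Stage 2: F_2 = 10^(0.983/10) = 1.254, G_2 = 10^(12.8/10) = 19.05
  Stage 3: F_3 = 10^(2.82/10) = 1.914, G_3 = 10^(10.2/10) = 10.47
Friis cascade:
  F = 2.193 + (1.254 − 1)/0.4560 + (1.914 − 1)/8.690 = 2.855
NF = 10 log₁₀(2.855) = 4.56 dB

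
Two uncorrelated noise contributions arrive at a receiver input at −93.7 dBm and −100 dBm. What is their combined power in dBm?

Convert to linear, add, convert back:
P₁ = 4.27×10⁻¹³ W, P₂ = 1.00×10⁻¹³ W
P_tot = 5.27×10⁻¹³ W → 10 log₁₀(P_tot / 10⁻³) = −92.8 dBm

−92.8 dBm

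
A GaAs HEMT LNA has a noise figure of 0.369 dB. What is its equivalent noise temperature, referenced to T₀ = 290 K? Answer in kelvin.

25.7 K

F = 10^(0.369/10) = 1.08868
T_e = (F − 1)·T₀ = (1.08868 − 1) × 290 = 25.7 K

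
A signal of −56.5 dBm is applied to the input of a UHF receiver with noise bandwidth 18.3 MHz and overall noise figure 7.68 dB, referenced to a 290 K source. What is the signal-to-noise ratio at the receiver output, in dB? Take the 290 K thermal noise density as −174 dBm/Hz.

37.2 dB

Noise floor: N = −174 + 10 log₁₀(B) + NF
10 log₁₀(1.83×10⁷) = 72.62 dB
N = −174 + 72.62 + 7.68 = −93.70 dBm
SNR = P_sig − N = −56.5 − (−93.70) = 37.20 dB → 37.2 dB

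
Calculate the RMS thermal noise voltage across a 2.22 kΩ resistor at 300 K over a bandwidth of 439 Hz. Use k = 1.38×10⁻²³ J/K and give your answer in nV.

127 nV

V_n = √(4kTRB)
4kTRB = 4 × 1.38×10⁻²³ × 300 × 2.22×10³ × 4.39×10² = 1.61×10⁻¹⁴ V²
V_n = √(1.61×10⁻¹⁴) = 1.27×10⁻⁷ V = 127 nV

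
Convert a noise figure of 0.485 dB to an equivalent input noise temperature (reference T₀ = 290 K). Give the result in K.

34.3 K

F = 10^(0.485/10) = 1.11815
T_e = (F − 1)·T₀ = (1.11815 − 1) × 290 = 34.3 K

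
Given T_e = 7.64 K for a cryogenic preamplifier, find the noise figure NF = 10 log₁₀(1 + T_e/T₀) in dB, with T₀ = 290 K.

F = 1 + T_e/T₀ = 1 + 7.64/290 = 1.02634
NF = 10 log₁₀(1.02634) = 0.113 dB

0.113 dB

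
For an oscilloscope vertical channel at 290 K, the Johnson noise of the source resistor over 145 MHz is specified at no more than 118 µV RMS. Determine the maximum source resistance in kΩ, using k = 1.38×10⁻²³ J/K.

6.00 kΩ

Johnson–Nyquist: V_n = √(4kTRB) ⇒ R = V_n² / (4kTB)
4kTB = 4 × 1.38×10⁻²³ × 290 × 1.45×10⁸ = 2.32×10⁻¹²
R = (1.18×10⁻⁴)² / 2.32×10⁻¹² = 6.00×10³ Ω = 6.00 kΩ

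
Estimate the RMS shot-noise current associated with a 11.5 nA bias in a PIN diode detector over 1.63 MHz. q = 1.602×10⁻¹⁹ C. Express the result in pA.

77.5 pA

I_n = √(2qI·B)
2qI·B = 2 × 1.602×10⁻¹⁹ × 1.15×10⁻⁸ × 1.63×10⁶ = 6.01×10⁻²¹ A²
I_n = √(6.01×10⁻²¹) = 7.75×10⁻¹¹ A = 77.5 pA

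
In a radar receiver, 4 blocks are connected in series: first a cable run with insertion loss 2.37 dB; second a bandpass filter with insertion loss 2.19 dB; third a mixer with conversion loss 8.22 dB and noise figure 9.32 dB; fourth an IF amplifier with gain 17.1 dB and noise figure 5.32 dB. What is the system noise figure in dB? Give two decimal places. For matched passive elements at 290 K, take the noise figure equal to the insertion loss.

Convert to linear (a loss of L dB is a gain of −L dB): F_i = 10^(NF_i/10), G_i = 10^(G_i,dB/10)
  Stage 1: F_1 = 10^(2.37/10) = 1.726, G_1 = 10^(−2.37/10) = 0.5794
  Stage 2: F_2 = 10^(2.19/10) = 1.656, G_2 = 10^(−2.19/10) = 0.6039
  Stage 3: F_3 = 10^(9.32/10) = 8.551, G_3 = 10^(−8.22/10) = 0.1507
  Stage 4: F_4 = 10^(5.32/10) = 3.404, G_4 = 10^(17.1/10) = 51.29
Friis cascade:
  F = 1.726 + (1.656 − 1)/0.5794 + (8.551 − 1)/0.3499 + (3.404 − 1)/0.05272 = 70.03
NF = 10 log₁₀(70.03) = 18.45 dB

18.45 dB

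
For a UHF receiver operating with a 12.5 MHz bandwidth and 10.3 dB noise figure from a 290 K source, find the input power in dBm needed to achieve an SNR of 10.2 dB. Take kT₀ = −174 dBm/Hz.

−82.5 dBm

Sensitivity = −174 + 10 log₁₀(B) + NF + SNR_min
= −174 + 70.97 + 10.3 + 10.2
= −82.53 dBm → −82.5 dBm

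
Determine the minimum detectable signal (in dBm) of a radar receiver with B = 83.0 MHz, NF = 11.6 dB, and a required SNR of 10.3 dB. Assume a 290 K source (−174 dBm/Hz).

−72.9 dBm

Sensitivity = −174 + 10 log₁₀(B) + NF + SNR_min
= −174 + 79.19 + 11.6 + 10.3
= −72.91 dBm → −72.9 dBm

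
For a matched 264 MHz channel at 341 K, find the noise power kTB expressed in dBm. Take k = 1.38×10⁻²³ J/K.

P_n = kTB = 1.38×10⁻²³ × 341 × 2.64×10⁸ = 1.24×10⁻¹² W
In dBm: 10 log₁₀(1.24×10⁻¹² / 10⁻³) = −89.1 dBm

−89.1 dBm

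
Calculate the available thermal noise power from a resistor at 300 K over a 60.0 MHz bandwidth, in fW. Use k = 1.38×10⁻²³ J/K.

248 fW

P_n = kTB = 1.38×10⁻²³ × 300 × 6.00×10⁷ = 2.48×10⁻¹³ W = 248 fW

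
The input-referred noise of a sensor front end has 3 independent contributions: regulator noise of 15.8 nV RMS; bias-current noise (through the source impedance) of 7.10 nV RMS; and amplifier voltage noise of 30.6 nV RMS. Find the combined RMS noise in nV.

Uncorrelated sources add in power (mean-square): V_tot = √(ΣV_i²)
V_tot = √[(1.58×10⁻⁸)² + (7.10×10⁻⁹)² + (3.06×10⁻⁸)²] = 3.52×10⁻⁸ V = 35.2 nV

35.2 nV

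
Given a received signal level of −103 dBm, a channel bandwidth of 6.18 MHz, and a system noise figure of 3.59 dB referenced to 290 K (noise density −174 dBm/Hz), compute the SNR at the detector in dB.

−0.5 dB

Noise floor: N = −174 + 10 log₁₀(B) + NF
10 log₁₀(6.18×10⁶) = 67.91 dB
N = −174 + 67.91 + 3.59 = −102.50 dBm
SNR = P_sig − N = −103 − (−102.50) = −0.50 dB → −0.5 dB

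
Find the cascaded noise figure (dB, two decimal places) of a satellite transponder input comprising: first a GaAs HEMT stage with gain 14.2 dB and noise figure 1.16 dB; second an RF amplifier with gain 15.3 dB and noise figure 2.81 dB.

Convert to linear (a loss of L dB is a gain of −L dB): F_i = 10^(NF_i/10), G_i = 10^(G_i,dB/10)
  Stage 1: F_1 = 10^(1.16/10) = 1.306, G_1 = 10^(14.2/10) = 26.30
  Stage 2: F_2 = 10^(2.81/10) = 1.910, G_2 = 10^(15.3/10) = 33.88
Friis cascade:
  F = 1.306 + (1.910 − 1)/26.30 = 1.341
NF = 10 log₁₀(1.341) = 1.27 dB

1.27 dB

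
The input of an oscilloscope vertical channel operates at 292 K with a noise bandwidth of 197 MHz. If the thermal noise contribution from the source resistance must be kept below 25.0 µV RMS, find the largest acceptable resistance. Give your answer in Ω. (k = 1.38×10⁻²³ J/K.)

Johnson–Nyquist: V_n = √(4kTRB) ⇒ R = V_n² / (4kTB)
4kTB = 4 × 1.38×10⁻²³ × 292 × 1.97×10⁸ = 3.18×10⁻¹²
R = (2.50×10⁻⁵)² / 3.18×10⁻¹² = 1.97×10² Ω = 197 Ω

197 Ω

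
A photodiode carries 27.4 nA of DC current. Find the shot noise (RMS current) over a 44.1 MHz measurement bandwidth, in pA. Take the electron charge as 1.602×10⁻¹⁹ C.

I_n = √(2qI·B)
2qI·B = 2 × 1.602×10⁻¹⁹ × 2.74×10⁻⁸ × 4.41×10⁷ = 3.87×10⁻¹⁹ A²
I_n = √(3.87×10⁻¹⁹) = 6.22×10⁻¹⁰ A = 622 pA

622 pA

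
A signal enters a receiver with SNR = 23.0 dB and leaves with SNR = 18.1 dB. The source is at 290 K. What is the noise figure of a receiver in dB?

4.9 dB

NF (dB) = SNR_in(dB) − SNR_out(dB) when the source is at T₀
NF = 23.0 − 18.1 = 4.9 dB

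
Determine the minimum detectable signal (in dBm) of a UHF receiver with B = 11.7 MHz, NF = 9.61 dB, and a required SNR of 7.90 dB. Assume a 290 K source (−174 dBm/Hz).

−85.8 dBm

Sensitivity = −174 + 10 log₁₀(B) + NF + SNR_min
= −174 + 70.68 + 9.61 + 7.90
= −85.81 dBm → −85.8 dBm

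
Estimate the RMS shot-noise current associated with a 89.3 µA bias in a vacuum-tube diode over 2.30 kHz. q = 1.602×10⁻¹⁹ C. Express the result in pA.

257 pA

I_n = √(2qI·B)
2qI·B = 2 × 1.602×10⁻¹⁹ × 8.93×10⁻⁵ × 2.30×10³ = 6.58×10⁻²⁰ A²
I_n = √(6.58×10⁻²⁰) = 2.57×10⁻¹⁰ A = 257 pA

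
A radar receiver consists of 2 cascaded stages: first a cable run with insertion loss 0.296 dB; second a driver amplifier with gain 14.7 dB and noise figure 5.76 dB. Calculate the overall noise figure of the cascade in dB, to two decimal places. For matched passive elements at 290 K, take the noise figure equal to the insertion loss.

6.06 dB

Convert to linear (a loss of L dB is a gain of −L dB): F_i = 10^(NF_i/10), G_i = 10^(G_i,dB/10)
  Stage 1: F_1 = 10^(0.296/10) = 1.071, G_1 = 10^(−0.296/10) = 0.9341
  Stage 2: F_2 = 10^(5.76/10) = 3.767, G_2 = 10^(14.7/10) = 29.51
Friis cascade:
  F = 1.071 + (3.767 − 1)/0.9341 = 4.033
NF = 10 log₁₀(4.033) = 6.06 dB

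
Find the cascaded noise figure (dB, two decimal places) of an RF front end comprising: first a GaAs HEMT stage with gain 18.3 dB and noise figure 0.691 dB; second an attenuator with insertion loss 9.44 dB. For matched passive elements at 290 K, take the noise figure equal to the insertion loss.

Convert to linear (a loss of L dB is a gain of −L dB): F_i = 10^(NF_i/10), G_i = 10^(G_i,dB/10)
  Stage 1: F_1 = 10^(0.691/10) = 1.172, G_1 = 10^(18.3/10) = 67.61
  Stage 2: F_2 = 10^(9.44/10) = 8.790, G_2 = 10^(−9.44/10) = 0.1138
Friis cascade:
  F = 1.172 + (8.790 − 1)/67.61 = 1.288
NF = 10 log₁₀(1.288) = 1.10 dB

1.10 dB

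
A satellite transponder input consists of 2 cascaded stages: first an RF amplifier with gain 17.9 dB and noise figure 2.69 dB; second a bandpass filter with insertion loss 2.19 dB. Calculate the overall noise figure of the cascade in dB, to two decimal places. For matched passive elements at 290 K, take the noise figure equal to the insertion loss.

Convert to linear (a loss of L dB is a gain of −L dB): F_i = 10^(NF_i/10), G_i = 10^(G_i,dB/10)
  Stage 1: F_1 = 10^(2.69/10) = 1.858, G_1 = 10^(17.9/10) = 61.66
  Stage 2: F_2 = 10^(2.19/10) = 1.656, G_2 = 10^(−2.19/10) = 0.6039
Friis cascade:
  F = 1.858 + (1.656 − 1)/61.66 = 1.868
NF = 10 log₁₀(1.868) = 2.71 dB

2.71 dB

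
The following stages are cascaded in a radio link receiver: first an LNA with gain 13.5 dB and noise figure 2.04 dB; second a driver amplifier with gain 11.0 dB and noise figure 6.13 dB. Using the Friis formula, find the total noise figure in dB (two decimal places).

2.40 dB

Convert to linear (a loss of L dB is a gain of −L dB): F_i = 10^(NF_i/10), G_i = 10^(G_i,dB/10)
  Stage 1: F_1 = 10^(2.04/10) = 1.600, G_1 = 10^(13.5/10) = 22.39
  Stage 2: F_2 = 10^(6.13/10) = 4.102, G_2 = 10^(11.0/10) = 12.59
Friis cascade:
  F = 1.600 + (4.102 − 1)/22.39 = 1.738
NF = 10 log₁₀(1.738) = 2.40 dB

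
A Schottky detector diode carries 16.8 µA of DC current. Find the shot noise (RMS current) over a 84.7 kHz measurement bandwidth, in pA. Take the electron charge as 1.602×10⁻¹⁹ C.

675 pA

I_n = √(2qI·B)
2qI·B = 2 × 1.602×10⁻¹⁹ × 1.68×10⁻⁵ × 8.47×10⁴ = 4.56×10⁻¹⁹ A²
I_n = √(4.56×10⁻¹⁹) = 6.75×10⁻¹⁰ A = 675 pA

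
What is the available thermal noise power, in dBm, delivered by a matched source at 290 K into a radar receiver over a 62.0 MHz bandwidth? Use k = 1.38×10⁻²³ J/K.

−96.1 dBm

P_n = kTB = 1.38×10⁻²³ × 290 × 6.20×10⁷ = 2.48×10⁻¹³ W
In dBm: 10 log₁₀(2.48×10⁻¹³ / 10⁻³) = −96.1 dBm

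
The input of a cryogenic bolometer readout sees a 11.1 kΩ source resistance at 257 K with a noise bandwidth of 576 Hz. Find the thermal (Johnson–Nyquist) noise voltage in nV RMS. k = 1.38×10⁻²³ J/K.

V_n = √(4kTRB)
4kTRB = 4 × 1.38×10⁻²³ × 257 × 1.11×10⁴ × 5.76×10² = 9.07×10⁻¹⁴ V²
V_n = √(9.07×10⁻¹⁴) = 3.01×10⁻⁷ V = 301 nV

301 nV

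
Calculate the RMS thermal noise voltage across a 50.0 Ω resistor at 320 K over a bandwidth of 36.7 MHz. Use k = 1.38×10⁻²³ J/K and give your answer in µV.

V_n = √(4kTRB)
4kTRB = 4 × 1.38×10⁻²³ × 320 × 5.00×10¹ × 3.67×10⁷ = 3.24×10⁻¹¹ V²
V_n = √(3.24×10⁻¹¹) = 5.69×10⁻⁶ V = 5.69 µV

5.69 µV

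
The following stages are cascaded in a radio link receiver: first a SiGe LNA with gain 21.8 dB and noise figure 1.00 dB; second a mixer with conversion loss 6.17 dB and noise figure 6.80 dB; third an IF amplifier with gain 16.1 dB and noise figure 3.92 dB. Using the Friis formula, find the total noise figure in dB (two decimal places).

1.22 dB

Convert to linear (a loss of L dB is a gain of −L dB): F_i = 10^(NF_i/10), G_i = 10^(G_i,dB/10)
  Stage 1: F_1 = 10^(1.00/10) = 1.259, G_1 = 10^(21.8/10) = 151.4
  Stage 2: F_2 = 10^(6.80/10) = 4.786, G_2 = 10^(−6.17/10) = 0.2415
  Stage 3: F_3 = 10^(3.92/10) = 2.466, G_3 = 10^(16.1/10) = 40.74
Friis cascade:
  F = 1.259 + (4.786 − 1)/151.4 + (2.466 − 1)/36.56 = 1.324
NF = 10 log₁₀(1.324) = 1.22 dB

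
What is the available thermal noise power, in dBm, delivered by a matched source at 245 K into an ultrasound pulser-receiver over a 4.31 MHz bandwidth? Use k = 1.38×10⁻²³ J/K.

P_n = kTB = 1.38×10⁻²³ × 245 × 4.31×10⁶ = 1.46×10⁻¹⁴ W
In dBm: 10 log₁₀(1.46×10⁻¹⁴ / 10⁻³) = −108.4 dBm

−108.4 dBm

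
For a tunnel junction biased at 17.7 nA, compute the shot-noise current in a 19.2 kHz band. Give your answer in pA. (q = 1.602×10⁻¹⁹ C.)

I_n = √(2qI·B)
2qI·B = 2 × 1.602×10⁻¹⁹ × 1.77×10⁻⁸ × 1.92×10⁴ = 1.09×10⁻²² A²
I_n = √(1.09×10⁻²²) = 1.04×10⁻¹¹ A = 10.4 pA

10.4 pA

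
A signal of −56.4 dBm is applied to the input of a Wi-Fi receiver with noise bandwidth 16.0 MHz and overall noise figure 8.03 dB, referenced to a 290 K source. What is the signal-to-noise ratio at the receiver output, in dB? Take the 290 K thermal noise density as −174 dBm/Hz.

Noise floor: N = −174 + 10 log₁₀(B) + NF
10 log₁₀(1.60×10⁷) = 72.04 dB
N = −174 + 72.04 + 8.03 = −93.93 dBm
SNR = P_sig − N = −56.4 − (−93.93) = 37.53 dB → 37.5 dB

37.5 dB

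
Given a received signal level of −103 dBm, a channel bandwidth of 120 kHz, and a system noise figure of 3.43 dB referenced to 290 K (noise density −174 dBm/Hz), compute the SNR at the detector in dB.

16.8 dB

Noise floor: N = −174 + 10 log₁₀(B) + NF
10 log₁₀(1.20×10⁵) = 50.79 dB
N = −174 + 50.79 + 3.43 = −119.78 dBm
SNR = P_sig − N = −103 − (−119.78) = 16.78 dB → 16.8 dB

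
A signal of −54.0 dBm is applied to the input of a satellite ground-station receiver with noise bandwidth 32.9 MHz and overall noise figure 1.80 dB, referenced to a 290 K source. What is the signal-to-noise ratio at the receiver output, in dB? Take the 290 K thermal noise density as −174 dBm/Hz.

43.0 dB

Noise floor: N = −174 + 10 log₁₀(B) + NF
10 log₁₀(3.29×10⁷) = 75.17 dB
N = −174 + 75.17 + 1.80 = −97.03 dBm
SNR = P_sig − N = −54.0 − (−97.03) = 43.03 dB → 43.0 dB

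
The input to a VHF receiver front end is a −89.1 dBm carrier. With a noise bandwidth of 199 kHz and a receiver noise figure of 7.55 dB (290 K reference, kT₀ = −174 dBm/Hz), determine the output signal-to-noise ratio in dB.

Noise floor: N = −174 + 10 log₁₀(B) + NF
10 log₁₀(1.99×10⁵) = 52.99 dB
N = −174 + 52.99 + 7.55 = −113.46 dBm
SNR = P_sig − N = −89.1 − (−113.46) = 24.36 dB → 24.4 dB

24.4 dB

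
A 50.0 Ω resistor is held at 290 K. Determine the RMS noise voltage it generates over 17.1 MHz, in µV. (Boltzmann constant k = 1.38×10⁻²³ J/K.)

V_n = √(4kTRB)
4kTRB = 4 × 1.38×10⁻²³ × 290 × 5.00×10¹ × 1.71×10⁷ = 1.37×10⁻¹¹ V²
V_n = √(1.37×10⁻¹¹) = 3.70×10⁻⁶ V = 3.70 µV

3.70 µV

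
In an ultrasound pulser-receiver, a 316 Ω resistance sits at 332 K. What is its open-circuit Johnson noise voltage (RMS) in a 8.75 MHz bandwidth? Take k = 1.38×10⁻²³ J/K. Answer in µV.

7.12 µV

V_n = √(4kTRB)
4kTRB = 4 × 1.38×10⁻²³ × 332 × 3.16×10² × 8.75×10⁶ = 5.07×10⁻¹¹ V²
V_n = √(5.07×10⁻¹¹) = 7.12×10⁻⁶ V = 7.12 µV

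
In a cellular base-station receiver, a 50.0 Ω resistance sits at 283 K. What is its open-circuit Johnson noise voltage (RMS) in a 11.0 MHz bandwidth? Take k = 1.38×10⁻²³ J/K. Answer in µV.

2.93 µV

V_n = √(4kTRB)
4kTRB = 4 × 1.38×10⁻²³ × 283 × 5.00×10¹ × 1.10×10⁷ = 8.59×10⁻¹² V²
V_n = √(8.59×10⁻¹²) = 2.93×10⁻⁶ V = 2.93 µV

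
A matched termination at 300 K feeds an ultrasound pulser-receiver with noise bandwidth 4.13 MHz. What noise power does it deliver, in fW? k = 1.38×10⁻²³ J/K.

17.1 fW

P_n = kTB = 1.38×10⁻²³ × 300 × 4.13×10⁶ = 1.71×10⁻¹⁴ W = 17.1 fW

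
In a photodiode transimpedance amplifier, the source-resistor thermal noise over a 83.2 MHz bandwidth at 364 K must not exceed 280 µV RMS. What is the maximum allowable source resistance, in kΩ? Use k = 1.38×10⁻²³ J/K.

Johnson–Nyquist: V_n = √(4kTRB) ⇒ R = V_n² / (4kTB)
4kTB = 4 × 1.38×10⁻²³ × 364 × 8.32×10⁷ = 1.67×10⁻¹²
R = (2.80×10⁻⁴)² / 1.67×10⁻¹² = 4.69×10⁴ Ω = 46.9 kΩ

46.9 kΩ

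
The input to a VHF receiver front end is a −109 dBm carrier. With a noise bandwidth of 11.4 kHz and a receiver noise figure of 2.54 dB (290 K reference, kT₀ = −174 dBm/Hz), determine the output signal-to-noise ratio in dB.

Noise floor: N = −174 + 10 log₁₀(B) + NF
10 log₁₀(1.14×10⁴) = 40.57 dB
N = −174 + 40.57 + 2.54 = −130.89 dBm
SNR = P_sig − N = −109 − (−130.89) = 21.89 dB → 21.9 dB

21.9 dB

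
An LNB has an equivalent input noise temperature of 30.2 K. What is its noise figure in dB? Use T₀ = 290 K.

0.430 dB

F = 1 + T_e/T₀ = 1 + 30.2/290 = 1.10414
NF = 10 log₁₀(1.10414) = 0.430 dB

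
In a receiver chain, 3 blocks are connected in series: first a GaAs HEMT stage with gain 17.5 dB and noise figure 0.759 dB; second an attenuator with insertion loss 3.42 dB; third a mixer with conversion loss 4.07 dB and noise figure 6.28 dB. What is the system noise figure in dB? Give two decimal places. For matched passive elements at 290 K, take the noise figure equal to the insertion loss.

Convert to linear (a loss of L dB is a gain of −L dB): F_i = 10^(NF_i/10), G_i = 10^(G_i,dB/10)
  Stage 1: F_1 = 10^(0.759/10) = 1.191, G_1 = 10^(17.5/10) = 56.23
  Stage 2: F_2 = 10^(3.42/10) = 2.198, G_2 = 10^(−3.42/10) = 0.4550
  Stage 3: F_3 = 10^(6.28/10) = 4.246, G_3 = 10^(−4.07/10) = 0.3917
Friis cascade:
  F = 1.191 + (2.198 − 1)/56.23 + (4.246 − 1)/25.59 = 1.339
NF = 10 log₁₀(1.339) = 1.27 dB

1.27 dB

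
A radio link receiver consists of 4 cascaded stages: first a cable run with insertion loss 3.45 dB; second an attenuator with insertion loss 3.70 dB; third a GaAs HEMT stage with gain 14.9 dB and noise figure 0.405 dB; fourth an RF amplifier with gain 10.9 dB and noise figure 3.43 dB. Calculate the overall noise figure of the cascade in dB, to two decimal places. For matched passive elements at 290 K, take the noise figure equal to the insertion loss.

Convert to linear (a loss of L dB is a gain of −L dB): F_i = 10^(NF_i/10), G_i = 10^(G_i,dB/10)
  Stage 1: F_1 = 10^(3.45/10) = 2.213, G_1 = 10^(−3.45/10) = 0.4519
  Stage 2: F_2 = 10^(3.70/10) = 2.344, G_2 = 10^(−3.70/10) = 0.4266
  Stage 3: F_3 = 10^(0.405/10) = 1.098, G_3 = 10^(14.9/10) = 30.90
  Stage 4: F_4 = 10^(3.43/10) = 2.203, G_4 = 10^(10.9/10) = 12.30
Friis cascade:
  F = 2.213 + (2.344 − 1)/0.4519 + (1.098 − 1)/0.1928 + (2.203 − 1)/5.957 = 5.897
NF = 10 log₁₀(5.897) = 7.71 dB

7.71 dB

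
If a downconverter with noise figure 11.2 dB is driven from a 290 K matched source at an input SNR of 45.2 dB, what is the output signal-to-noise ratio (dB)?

34.0 dB

By definition F = SNR_in/SNR_out, so in dB: SNR_out = SNR_in − NF
SNR_out = 45.2 − 11.2 = 34.0 dB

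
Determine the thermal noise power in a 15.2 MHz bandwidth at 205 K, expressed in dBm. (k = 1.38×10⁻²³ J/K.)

−103.7 dBm

P_n = kTB = 1.38×10⁻²³ × 205 × 1.52×10⁷ = 4.30×10⁻¹⁴ W
In dBm: 10 log₁₀(4.30×10⁻¹⁴ / 10⁻³) = −103.7 dBm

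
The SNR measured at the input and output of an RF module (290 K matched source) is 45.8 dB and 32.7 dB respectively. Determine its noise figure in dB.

13.1 dB

NF (dB) = SNR_in(dB) − SNR_out(dB) when the source is at T₀
NF = 45.8 − 32.7 = 13.1 dB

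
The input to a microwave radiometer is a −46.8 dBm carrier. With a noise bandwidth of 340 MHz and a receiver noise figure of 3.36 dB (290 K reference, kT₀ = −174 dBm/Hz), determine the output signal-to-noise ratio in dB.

38.5 dB

Noise floor: N = −174 + 10 log₁₀(B) + NF
10 log₁₀(3.40×10⁸) = 85.31 dB
N = −174 + 85.31 + 3.36 = −85.33 dBm
SNR = P_sig − N = −46.8 − (−85.33) = 38.53 dB → 38.5 dB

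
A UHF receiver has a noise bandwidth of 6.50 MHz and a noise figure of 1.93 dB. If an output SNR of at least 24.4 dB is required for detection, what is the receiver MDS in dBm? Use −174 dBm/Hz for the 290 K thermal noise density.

Sensitivity = −174 + 10 log₁₀(B) + NF + SNR_min
= −174 + 68.13 + 1.93 + 24.4
= −79.54 dBm → −79.5 dBm

−79.5 dBm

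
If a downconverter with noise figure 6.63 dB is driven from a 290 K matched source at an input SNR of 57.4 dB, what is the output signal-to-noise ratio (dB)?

50.77 dB

By definition F = SNR_in/SNR_out, so in dB: SNR_out = SNR_in − NF
SNR_out = 57.4 − 6.63 = 50.77 dB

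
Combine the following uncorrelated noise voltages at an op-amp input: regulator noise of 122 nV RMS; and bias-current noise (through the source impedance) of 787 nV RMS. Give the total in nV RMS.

796 nV

Uncorrelated sources add in power (mean-square): V_tot = √(ΣV_i²)
V_tot = √[(1.22×10⁻⁷)² + (7.87×10⁻⁷)²] = 7.96×10⁻⁷ V = 796 nV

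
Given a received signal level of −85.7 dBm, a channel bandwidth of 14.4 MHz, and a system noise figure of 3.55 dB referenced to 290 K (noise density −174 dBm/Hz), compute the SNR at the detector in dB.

13.2 dB

Noise floor: N = −174 + 10 log₁₀(B) + NF
10 log₁₀(1.44×10⁷) = 71.58 dB
N = −174 + 71.58 + 3.55 = −98.87 dBm
SNR = P_sig − N = −85.7 − (−98.87) = 13.17 dB → 13.2 dB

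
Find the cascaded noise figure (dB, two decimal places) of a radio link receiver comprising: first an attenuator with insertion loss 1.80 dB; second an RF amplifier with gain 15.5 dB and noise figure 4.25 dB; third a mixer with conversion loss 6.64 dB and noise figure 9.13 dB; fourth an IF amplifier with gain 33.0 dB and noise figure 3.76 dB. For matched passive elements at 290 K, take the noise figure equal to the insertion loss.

6.63 dB

Convert to linear (a loss of L dB is a gain of −L dB): F_i = 10^(NF_i/10), G_i = 10^(G_i,dB/10)
  Stage 1: F_1 = 10^(1.80/10) = 1.514, G_1 = 10^(−1.80/10) = 0.6607
  Stage 2: F_2 = 10^(4.25/10) = 2.661, G_2 = 10^(15.5/10) = 35.48
  Stage 3: F_3 = 10^(9.13/10) = 8.185, G_3 = 10^(−6.64/10) = 0.2168
  Stage 4: F_4 = 10^(3.76/10) = 2.377, G_4 = 10^(33.0/10) = 1995
Friis cascade:
  F = 1.514 + (2.661 − 1)/0.6607 + (8.185 − 1)/23.44 + (2.377 − 1)/5.082 = 4.605
NF = 10 log₁₀(4.605) = 6.63 dB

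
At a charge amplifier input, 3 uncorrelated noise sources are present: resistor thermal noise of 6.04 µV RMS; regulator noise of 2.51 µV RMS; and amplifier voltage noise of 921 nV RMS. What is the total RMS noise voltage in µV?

Uncorrelated sources add in power (mean-square): V_tot = √(ΣV_i²)
V_tot = √[(6.04×10⁻⁶)² + (2.51×10⁻⁶)² + (9.21×10⁻⁷)²] = 6.61×10⁻⁶ V = 6.61 µV

6.61 µV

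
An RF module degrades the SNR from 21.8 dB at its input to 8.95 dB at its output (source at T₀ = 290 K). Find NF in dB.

12.85 dB

NF (dB) = SNR_in(dB) − SNR_out(dB) when the source is at T₀
NF = 21.8 − 8.95 = 12.85 dB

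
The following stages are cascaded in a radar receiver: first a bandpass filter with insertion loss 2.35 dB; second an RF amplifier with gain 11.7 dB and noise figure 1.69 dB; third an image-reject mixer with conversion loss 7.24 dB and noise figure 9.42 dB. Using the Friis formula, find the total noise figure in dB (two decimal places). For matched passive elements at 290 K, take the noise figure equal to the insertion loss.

5.36 dB

Convert to linear (a loss of L dB is a gain of −L dB): F_i = 10^(NF_i/10), G_i = 10^(G_i,dB/10)
  Stage 1: F_1 = 10^(2.35/10) = 1.718, G_1 = 10^(−2.35/10) = 0.5821
  Stage 2: F_2 = 10^(1.69/10) = 1.476, G_2 = 10^(11.7/10) = 14.79
  Stage 3: F_3 = 10^(9.42/10) = 8.750, G_3 = 10^(−7.24/10) = 0.1888
Friis cascade:
  F = 1.718 + (1.476 − 1)/0.5821 + (8.750 − 1)/8.610 = 3.435
NF = 10 log₁₀(3.435) = 5.36 dB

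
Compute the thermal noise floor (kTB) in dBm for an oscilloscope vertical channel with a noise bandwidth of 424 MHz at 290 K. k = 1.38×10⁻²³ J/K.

P_n = kTB = 1.38×10⁻²³ × 290 × 4.24×10⁸ = 1.70×10⁻¹² W
In dBm: 10 log₁₀(1.70×10⁻¹² / 10⁻³) = −87.7 dBm

−87.7 dBm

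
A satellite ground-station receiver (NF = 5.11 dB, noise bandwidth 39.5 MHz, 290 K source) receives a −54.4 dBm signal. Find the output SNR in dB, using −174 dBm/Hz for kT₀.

Noise floor: N = −174 + 10 log₁₀(B) + NF
10 log₁₀(3.95×10⁷) = 75.97 dB
N = −174 + 75.97 + 5.11 = −92.92 dBm
SNR = P_sig − N = −54.4 − (−92.92) = 38.52 dB → 38.5 dB

38.5 dB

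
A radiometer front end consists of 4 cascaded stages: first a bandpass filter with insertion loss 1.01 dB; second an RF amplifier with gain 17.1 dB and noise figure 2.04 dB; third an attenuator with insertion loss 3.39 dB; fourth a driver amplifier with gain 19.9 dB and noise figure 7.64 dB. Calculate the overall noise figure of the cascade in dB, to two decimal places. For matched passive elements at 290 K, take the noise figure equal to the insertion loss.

Convert to linear (a loss of L dB is a gain of −L dB): F_i = 10^(NF_i/10), G_i = 10^(G_i,dB/10)
  Stage 1: F_1 = 10^(1.01/10) = 1.262, G_1 = 10^(−1.01/10) = 0.7925
  Stage 2: F_2 = 10^(2.04/10) = 1.600, G_2 = 10^(17.1/10) = 51.29
  Stage 3: F_3 = 10^(3.39/10) = 2.183, G_3 = 10^(−3.39/10) = 0.4581
  Stage 4: F_4 = 10^(7.64/10) = 5.808, G_4 = 10^(19.9/10) = 97.72
Friis cascade:
  F = 1.262 + (1.600 − 1)/0.7925 + (2.183 − 1)/40.64 + (5.808 − 1)/18.62 = 2.306
NF = 10 log₁₀(2.306) = 3.63 dB

3.63 dB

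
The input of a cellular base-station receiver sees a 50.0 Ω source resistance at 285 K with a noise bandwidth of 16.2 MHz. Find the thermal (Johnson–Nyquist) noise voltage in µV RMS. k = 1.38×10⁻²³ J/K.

V_n = √(4kTRB)
4kTRB = 4 × 1.38×10⁻²³ × 285 × 5.00×10¹ × 1.62×10⁷ = 1.27×10⁻¹¹ V²
V_n = √(1.27×10⁻¹¹) = 3.57×10⁻⁶ V = 3.57 µV

3.57 µV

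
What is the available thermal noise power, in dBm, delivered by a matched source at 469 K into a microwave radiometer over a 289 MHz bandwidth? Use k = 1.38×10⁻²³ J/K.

P_n = kTB = 1.38×10⁻²³ × 469 × 2.89×10⁸ = 1.87×10⁻¹² W
In dBm: 10 log₁₀(1.87×10⁻¹² / 10⁻³) = −87.3 dBm

−87.3 dBm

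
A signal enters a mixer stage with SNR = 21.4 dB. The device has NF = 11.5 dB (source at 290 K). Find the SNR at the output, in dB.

9.9 dB

By definition F = SNR_in/SNR_out, so in dB: SNR_out = SNR_in − NF
SNR_out = 21.4 − 11.5 = 9.9 dB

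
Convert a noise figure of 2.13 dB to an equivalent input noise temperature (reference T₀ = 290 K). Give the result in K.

184 K

F = 10^(2.13/10) = 1.63305
T_e = (F − 1)·T₀ = (1.63305 − 1) × 290 = 184 K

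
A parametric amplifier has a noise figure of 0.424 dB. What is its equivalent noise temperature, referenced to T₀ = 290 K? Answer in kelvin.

29.7 K

F = 10^(0.424/10) = 1.10255
T_e = (F − 1)·T₀ = (1.10255 − 1) × 290 = 29.7 K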